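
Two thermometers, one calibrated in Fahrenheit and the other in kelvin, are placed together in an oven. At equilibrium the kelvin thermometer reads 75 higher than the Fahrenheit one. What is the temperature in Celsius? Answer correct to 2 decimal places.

207.69°C

Let x be the Fahrenheit reading; then the kelvin reading is 5/9·x + 255.372.
(5/9·x + 255.372) - x = 75  ⇒  (-4/9)·x = -180.372  ⇒  x = 405.8375°F.
In Celsius: (405.8375 - 32) × 5/9 = 207.69°C.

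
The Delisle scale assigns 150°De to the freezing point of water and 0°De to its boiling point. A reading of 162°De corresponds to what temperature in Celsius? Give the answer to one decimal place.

-8.0°C

Linear interpolation between the fixed points: C = (162 - 150) × 100 / (0 - 150) = -8.0000°C.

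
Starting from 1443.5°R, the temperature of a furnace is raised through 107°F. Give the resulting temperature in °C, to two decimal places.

588.24°C

Initial temperature in Celsius: (1443.5 - 491.67) × 5/9 = 528.7944°C.
The 107°F change is an interval, so only the factor 5/9 applies: +107 × 5/9 = +59.4444°C.
Final Celsius temperature: 528.7944 + 59.4444 = 588.2389°C.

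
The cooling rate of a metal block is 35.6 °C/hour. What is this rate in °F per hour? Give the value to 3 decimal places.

64.080 °F/hour

The quantity depends on a temperature interval, so only the ratio of degree sizes applies; the offset between the scales is irrelevant.
A change of 1°C is a change of 1.8°F, so 35.6 × 1.8 = 64.080.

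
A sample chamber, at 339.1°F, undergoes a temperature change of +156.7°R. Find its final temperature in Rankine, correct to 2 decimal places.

955.47°R

Initial temperature in Celsius: (339.1 - 32) × 5/9 = 170.6111°C.
The 156.7°R change is an interval, so only the factor 5/9 applies: +156.7 × 5/9 = +87.0556°C.
Final Celsius temperature: 170.6111 + 87.0556 = 257.6667°C.
In Rankine: 257.6667 × 1.8 + 491.67 = 955.47°R.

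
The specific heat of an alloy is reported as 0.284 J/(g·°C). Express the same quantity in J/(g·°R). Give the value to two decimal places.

The quantity depends on a temperature interval, so only the ratio of degree sizes applies; the offset between the scales is irrelevant.
A change of 1°R is a change of 5/9°C, so per °R the value is 0.284 × 5/9 = 0.16.

0.16 J/(g·°R)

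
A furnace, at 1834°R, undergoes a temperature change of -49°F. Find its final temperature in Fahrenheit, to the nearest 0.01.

1325.33°F

Initial temperature in Celsius: (1834 - 491.67) × 5/9 = 745.7389°C.
The 49°F change is an interval, so only the factor 5/9 applies: -49 × 5/9 = -27.2222°C.
Final Celsius temperature: 745.7389 - 27.2222 = 718.5167°C.
In Fahrenheit: 718.5167 × 1.8 + 32 = 1325.33°F.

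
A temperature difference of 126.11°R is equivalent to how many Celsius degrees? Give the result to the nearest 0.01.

Only the scale ratio 5/9 matters for a change in temperature.
126.11 × 5/9 = 70.06.

70.06°C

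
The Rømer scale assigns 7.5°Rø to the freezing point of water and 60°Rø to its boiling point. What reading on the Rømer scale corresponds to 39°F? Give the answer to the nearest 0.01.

First in Celsius: (39 - 32) × 5/9 = 3.8889°C.
Linearly onto the Rømer scale: 7.5 + (3.8889 / 100) × (60 - 7.5) = 9.54°Rø.

9.54°Rø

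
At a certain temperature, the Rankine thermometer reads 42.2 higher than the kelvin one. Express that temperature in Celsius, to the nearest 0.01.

-220.40°C

Let x be the kelvin reading; then the Rankine reading is 1.8·x.
(1.8·x) - x = 42.2  ⇒  (0.8)·x = 42.2  ⇒  x = 52.7500 K.
In Celsius: 52.75 - 273.15 = -220.40°C.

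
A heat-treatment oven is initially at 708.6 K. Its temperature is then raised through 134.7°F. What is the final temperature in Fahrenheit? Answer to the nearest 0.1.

Initial temperature in Celsius: 708.6 - 273.15 = 435.4500°C.
The 134.7°F change is an interval, so only the factor 5/9 applies: +134.7 × 5/9 = +74.8333°C.
Final Celsius temperature: 435.4500 + 74.8333 = 510.2833°C.
In Fahrenheit: 510.2833 × 1.8 + 32 = 950.5°F.

950.5°F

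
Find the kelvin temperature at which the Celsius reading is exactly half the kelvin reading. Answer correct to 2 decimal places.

546.30 K

Let K be the kelvin reading. The Celsius reading is C = 1·K - 273.15.
Require C = 0.5·K: 1·K - 273.15 = 0.5·K.
(0.5)·K = 273.15  ⇒  K = 546.30.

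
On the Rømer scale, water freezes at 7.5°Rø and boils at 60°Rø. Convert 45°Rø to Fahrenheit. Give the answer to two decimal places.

160.57°F

Linear interpolation between the fixed points: C = (45 - 7.5) × 100 / (60 - 7.5) = 71.4286°C.
Then 71.4286 × 1.8 + 32 = 160.57°F.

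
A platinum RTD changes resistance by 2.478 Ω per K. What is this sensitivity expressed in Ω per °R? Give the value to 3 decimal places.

1.377 Ω per °R

Since only a temperature interval is involved, the additive offset between the scales drops out.
A change of 1°R is a change of 5/9 K, so per °R the value is 2.478 × 5/9 = 1.377.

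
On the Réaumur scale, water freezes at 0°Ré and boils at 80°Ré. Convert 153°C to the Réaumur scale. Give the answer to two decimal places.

122.40°Ré

Linearly onto the Réaumur scale: 0 + (153.0000 / 100) × (80 - 0) = 122.40°Ré.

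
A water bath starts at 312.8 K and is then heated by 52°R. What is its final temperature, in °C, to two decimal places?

68.54°C

Initial temperature in Celsius: 312.8 - 273.15 = 39.6500°C.
The 52°R change is an interval, so only the factor 5/9 applies: +52 × 5/9 = +28.8889°C.
Final Celsius temperature: 39.6500 + 28.8889 = 68.5389°C.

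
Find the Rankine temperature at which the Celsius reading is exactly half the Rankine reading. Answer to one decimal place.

Let R be the Rankine reading. The Celsius reading is C = 5/9·R - 273.15.
Require C = 0.5·R: 5/9·R - 273.15 = 0.5·R.
(1/18)·R = 273.15  ⇒  R = 4916.7.

4916.7°R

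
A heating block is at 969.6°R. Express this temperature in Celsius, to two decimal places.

In Celsius: (969.6 - 491.67) × 5/9 = 265.5167°C.

265.52°C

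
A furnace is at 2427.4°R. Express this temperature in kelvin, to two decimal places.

In Celsius: (2427.4 - 491.67) × 5/9 = 1075.4056°C.
In kelvin: 1075.4056 + 273.15 = 1348.56 K.

1348.56 K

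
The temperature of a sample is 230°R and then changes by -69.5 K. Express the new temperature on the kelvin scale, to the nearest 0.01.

Initial temperature in Celsius: (230 - 491.67) × 5/9 = -145.3722°C.
The 69.5 K change is an interval; Kelvin and Celsius degrees are the same size, so ΔC = -69.5°C.
Final Celsius temperature: -145.3722 - 69.5000 = -214.8722°C.
In kelvin: -214.8722 + 273.15 = 58.28 K.

58.28 K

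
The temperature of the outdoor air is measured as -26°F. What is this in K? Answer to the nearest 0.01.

In Celsius: (-26 - 32) × 5/9 = -32.2222°C.
In kelvin: -32.2222 + 273.15 = 240.93 K.

240.93 K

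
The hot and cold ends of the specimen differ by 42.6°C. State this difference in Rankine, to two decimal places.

76.68°R

An interval of 1°C corresponds to 1.8°R.
42.6 × 1.8 = 76.68.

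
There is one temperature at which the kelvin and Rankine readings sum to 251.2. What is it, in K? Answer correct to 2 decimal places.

Let K be the kelvin reading. The Rankine reading is R = 1.8·K.
Require K + R = 251.2: (2.8)·K = 251.2.
K = (251.2) / (2.8) = 89.71.

89.71 K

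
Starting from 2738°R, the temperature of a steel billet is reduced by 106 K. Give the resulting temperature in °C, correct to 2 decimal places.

1141.96°C

Initial temperature in Celsius: (2738 - 491.67) × 5/9 = 1247.9611°C.
The 106 K change is an interval; Kelvin and Celsius degrees are the same size, so ΔC = -106°C.
Final Celsius temperature: 1247.9611 - 106.0000 = 1141.9611°C.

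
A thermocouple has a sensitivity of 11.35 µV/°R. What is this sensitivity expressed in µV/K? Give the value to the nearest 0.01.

The quantity depends on a temperature interval, so only the ratio of degree sizes applies; the offset between the scales is irrelevant.
A change of 1 K is a change of 1.8°R, so per K the value is 11.35 × 1.8 = 20.43.

20.43 µV/K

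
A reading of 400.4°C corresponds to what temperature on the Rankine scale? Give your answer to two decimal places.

1212.39°R

In Rankine: 400.4000 × 1.8 + 491.67 = 1212.39°R.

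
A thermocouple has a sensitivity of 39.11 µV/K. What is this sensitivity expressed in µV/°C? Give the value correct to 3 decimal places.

Since only a temperature interval is involved, the additive offset between the scales drops out.
A change of 1°C is a change of 1 K, so per °C the value is 39.11 × 1 = 39.110.

39.110 µV/°C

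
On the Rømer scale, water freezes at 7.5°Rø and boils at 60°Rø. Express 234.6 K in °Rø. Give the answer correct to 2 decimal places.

First in Celsius: 234.6 - 273.15 = -38.5500°C.
Linearly onto the Rømer scale: 7.5 + (-38.5500 / 100) × (60 - 7.5) = -12.74°Rø.

-12.74°Rø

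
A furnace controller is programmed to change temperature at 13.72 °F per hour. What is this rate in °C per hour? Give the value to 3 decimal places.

7.622 °C/hour

The quantity depends on a temperature interval, so only the ratio of degree sizes applies; the offset between the scales is irrelevant.
A change of 1°F is a change of 5/9°C, so 13.72 × 5/9 = 7.622.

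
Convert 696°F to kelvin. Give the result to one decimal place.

642.0 K

In Celsius: (696 - 32) × 5/9 = 368.8889°C.
In kelvin: 368.8889 + 273.15 = 642.0 K.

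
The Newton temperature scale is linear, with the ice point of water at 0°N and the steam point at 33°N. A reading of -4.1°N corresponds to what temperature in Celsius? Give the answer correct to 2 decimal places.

-12.42°C

Linear interpolation between the fixed points: C = (-4.1 - 0) × 100 / (33 - 0) = -12.4242°C.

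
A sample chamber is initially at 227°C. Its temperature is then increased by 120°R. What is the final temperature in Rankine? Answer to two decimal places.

The 120°R change is an interval, so only the factor 5/9 applies: +120 × 5/9 = +66.6667°C.
Final Celsius temperature: 227.0000 + 66.6667 = 293.6667°C.
In Rankine: 293.6667 × 1.8 + 491.67 = 1020.27°R.

1020.27°R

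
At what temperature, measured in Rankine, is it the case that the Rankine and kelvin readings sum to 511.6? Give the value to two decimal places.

328.89°R

Let R be the Rankine reading. The kelvin reading is K = 5/9·R.
Require R + K = 511.6: (14/9)·R = 511.6.
R = (511.6) / (14/9) = 328.89.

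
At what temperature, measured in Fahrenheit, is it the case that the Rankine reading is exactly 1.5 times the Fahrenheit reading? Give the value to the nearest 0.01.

Let F be the Fahrenheit reading. The Rankine reading is R = 1·F + 459.67.
Require R = 1.5·F: 1·F + 459.67 = 1.5·F.
(-0.5)·F = -459.67  ⇒  F = 919.34.

919.34°F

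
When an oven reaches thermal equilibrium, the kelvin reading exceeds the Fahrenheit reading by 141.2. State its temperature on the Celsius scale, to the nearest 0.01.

124.94°C

Let x be the Fahrenheit reading; then the kelvin reading is 5/9·x + 255.372.
(5/9·x + 255.372) - x = 141.2  ⇒  (-4/9)·x = -114.172  ⇒  x = 256.8875°F.
In Celsius: (256.8875 - 32) × 5/9 = 124.94°C.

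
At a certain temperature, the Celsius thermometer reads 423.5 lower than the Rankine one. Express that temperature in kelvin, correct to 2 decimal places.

187.94 K

Let x be the Rankine reading; then the Celsius reading is 5/9·x - 273.15.
(5/9·x - 273.15) - x = -423.5  ⇒  (-4/9)·x = -150.35  ⇒  x = 338.2875°R.
In Celsius: (338.2875 - 491.67) × 5/9 = -85.2125°C.
In kelvin: -85.2125 + 273.15 = 187.94 K.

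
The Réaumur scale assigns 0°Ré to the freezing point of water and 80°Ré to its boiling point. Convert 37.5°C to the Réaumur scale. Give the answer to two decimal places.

Linearly onto the Réaumur scale: 0 + (37.5000 / 100) × (80 - 0) = 30.00°Ré.

30.00°Ré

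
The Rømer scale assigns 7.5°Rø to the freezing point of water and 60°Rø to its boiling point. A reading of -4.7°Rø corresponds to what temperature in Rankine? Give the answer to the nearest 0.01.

449.84°R

Linear interpolation between the fixed points: C = (-4.7 - 7.5) × 100 / (60 - 7.5) = -23.2381°C.
Then -23.2381 × 1.8 + 491.67 = 449.84°R.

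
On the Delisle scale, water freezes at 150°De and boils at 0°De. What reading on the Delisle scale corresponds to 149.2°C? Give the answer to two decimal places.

Linearly onto the Delisle scale: 150 + (149.2000 / 100) × (0 - 150) = -73.80°De.

-73.80°De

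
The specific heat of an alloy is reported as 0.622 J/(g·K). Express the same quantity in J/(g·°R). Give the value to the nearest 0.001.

The quantity depends on a temperature interval, so only the ratio of degree sizes applies; the offset between the scales is irrelevant.
A change of 1°R is a change of 5/9 K, so per °R the value is 0.622 × 5/9 = 0.346.

0.346 J/(g·°R)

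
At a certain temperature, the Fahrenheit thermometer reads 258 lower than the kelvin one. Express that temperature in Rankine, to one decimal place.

453.8°R

Let x be the kelvin reading; then the Fahrenheit reading is 1.8·x - 459.67.
(1.8·x - 459.67) - x = -258  ⇒  (0.8)·x = 201.67  ⇒  x = 252.0875 K.
In Celsius: 252.0875 - 273.15 = -21.0625°C.
In Rankine: -21.0625 × 1.8 + 491.67 = 453.8°R.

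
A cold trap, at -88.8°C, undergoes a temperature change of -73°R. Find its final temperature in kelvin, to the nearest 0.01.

The 73°R change is an interval, so only the factor 5/9 applies: -73 × 5/9 = -40.5556°C.
Final Celsius temperature: -88.8000 - 40.5556 = -129.3556°C.
In kelvin: -129.3556 + 273.15 = 143.79 K.

143.79 K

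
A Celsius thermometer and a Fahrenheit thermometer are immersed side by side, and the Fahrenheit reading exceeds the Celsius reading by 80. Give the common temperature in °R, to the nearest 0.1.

599.7°R

Let x be the Celsius reading; then the Fahrenheit reading is 1.8·x + 32.
(1.8·x + 32) - x = 80  ⇒  (0.8)·x = 48  ⇒  x = 60.0000°C.
In Rankine: 60.0000 × 1.8 + 491.67 = 599.7°R.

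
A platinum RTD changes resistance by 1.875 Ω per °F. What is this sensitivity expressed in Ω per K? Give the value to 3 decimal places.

3.375 Ω per K

Since only a temperature interval is involved, the additive offset between the scales drops out.
A change of 1 K is a change of 1.8°F, so per K the value is 1.875 × 1.8 = 3.375.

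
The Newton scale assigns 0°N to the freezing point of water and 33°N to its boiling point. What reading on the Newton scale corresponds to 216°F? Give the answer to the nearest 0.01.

First in Celsius: (216 - 32) × 5/9 = 102.2222°C.
Linearly onto the Newton scale: 0 + (102.2222 / 100) × (33 - 0) = 33.73°N.

33.73°N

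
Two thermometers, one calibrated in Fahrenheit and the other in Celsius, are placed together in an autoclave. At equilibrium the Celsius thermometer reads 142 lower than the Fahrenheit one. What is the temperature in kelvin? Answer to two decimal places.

Let x be the Fahrenheit reading; then the Celsius reading is 5/9·x - 17.7778.
(5/9·x - 17.7778) - x = -142  ⇒  (-4/9)·x = -124.222  ⇒  x = 279.5000°F.
In Celsius: (279.5 - 32) × 5/9 = 137.5000°C.
In kelvin: 137.5000 + 273.15 = 410.65 K.

410.65 K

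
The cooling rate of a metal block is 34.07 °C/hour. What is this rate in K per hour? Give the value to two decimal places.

34.07 K/hour

Since only a temperature interval is involved, the additive offset between the scales drops out.
A change of 1°C is a change of 1 K, so 34.07 × 1 = 34.07.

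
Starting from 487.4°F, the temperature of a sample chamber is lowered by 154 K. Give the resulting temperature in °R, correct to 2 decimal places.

669.87°R

Initial temperature in Celsius: (487.4 - 32) × 5/9 = 253.0000°C.
The 154 K change is an interval; Kelvin and Celsius degrees are the same size, so ΔC = -154°C.
Final Celsius temperature: 253.0000 - 154.0000 = 99.0000°C.
In Rankine: 99.0000 × 1.8 + 491.67 = 669.87°R.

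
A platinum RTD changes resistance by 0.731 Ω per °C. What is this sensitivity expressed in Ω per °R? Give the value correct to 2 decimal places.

Since only a temperature interval is involved, the additive offset between the scales drops out.
A change of 1°R is a change of 5/9°C, so per °R the value is 0.731 × 5/9 = 0.41.

0.41 Ω per °R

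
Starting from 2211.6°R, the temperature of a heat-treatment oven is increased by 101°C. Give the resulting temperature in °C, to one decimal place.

1056.5°C

Initial temperature in Celsius: (2211.6 - 491.67) × 5/9 = 955.5167°C.
Final Celsius temperature: 955.5167 + 101.0000 = 1056.5167°C.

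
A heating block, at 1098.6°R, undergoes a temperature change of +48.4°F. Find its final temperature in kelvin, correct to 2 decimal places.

Initial temperature in Celsius: (1098.6 - 491.67) × 5/9 = 337.1833°C.
The 48.4°F change is an interval, so only the factor 5/9 applies: +48.4 × 5/9 = +26.8889°C.
Final Celsius temperature: 337.1833 + 26.8889 = 364.0722°C.
In kelvin: 364.0722 + 273.15 = 637.22 K.

637.22 K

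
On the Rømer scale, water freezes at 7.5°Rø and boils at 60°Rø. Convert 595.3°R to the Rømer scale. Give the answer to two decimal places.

37.73°Rø

First in Celsius: (595.3 - 491.67) × 5/9 = 57.5722°C.
Linearly onto the Rømer scale: 7.5 + (57.5722 / 100) × (60 - 7.5) = 37.73°Rø.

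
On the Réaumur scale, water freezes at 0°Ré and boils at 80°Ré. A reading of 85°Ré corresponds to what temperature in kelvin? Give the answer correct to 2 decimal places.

379.40 K

Linear interpolation between the fixed points: C = (85 - 0) × 100 / (80 - 0) = 106.2500°C.
Then 106.2500 + 273.15 = 379.40 K.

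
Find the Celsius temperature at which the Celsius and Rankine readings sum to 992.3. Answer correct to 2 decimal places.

178.80°C

Let C be the Celsius reading. The Rankine reading is R = 1.8·C + 491.67.
Require C + R = 992.3: (2.8)·C + 491.67 = 992.3.
C = (992.3 - 491.67) / (2.8) = 178.80.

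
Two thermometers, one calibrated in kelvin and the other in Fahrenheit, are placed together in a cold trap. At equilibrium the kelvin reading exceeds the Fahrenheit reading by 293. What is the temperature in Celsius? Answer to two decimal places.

-64.81°C

Let x be the kelvin reading; then the Fahrenheit reading is 1.8·x - 459.67.
(1.8·x - 459.67) - x = -293  ⇒  (0.8)·x = 166.67  ⇒  x = 208.3375 K.
In Celsius: 208.3375 - 273.15 = -64.81°C.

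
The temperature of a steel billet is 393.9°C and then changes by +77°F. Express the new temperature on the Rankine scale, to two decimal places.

The 77°F change is an interval, so only the factor 5/9 applies: +77 × 5/9 = +42.7778°C.
Final Celsius temperature: 393.9000 + 42.7778 = 436.6778°C.
In Rankine: 436.6778 × 1.8 + 491.67 = 1277.69°R.

1277.69°R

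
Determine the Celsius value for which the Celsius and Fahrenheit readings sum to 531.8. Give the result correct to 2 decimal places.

Let C be the Celsius reading. The Fahrenheit reading is F = 1.8·C + 32.
Require C + F = 531.8: (2.8)·C + 32 = 531.8.
C = (531.8 - 32) / (2.8) = 178.50.

178.50°C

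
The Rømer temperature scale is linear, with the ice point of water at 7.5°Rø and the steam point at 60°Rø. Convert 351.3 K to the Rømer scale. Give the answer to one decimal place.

48.5°Rø

First in Celsius: 351.3 - 273.15 = 78.1500°C.
Linearly onto the Rømer scale: 7.5 + (78.1500 / 100) × (60 - 7.5) = 48.5°Rø.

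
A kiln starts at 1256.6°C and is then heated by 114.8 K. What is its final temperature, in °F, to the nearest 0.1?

2500.5°F

The 114.8 K change is an interval; Kelvin and Celsius degrees are the same size, so ΔC = +114.8°C.
Final Celsius temperature: 1256.6000 + 114.8000 = 1371.4000°C.
In Fahrenheit: 1371.4000 × 1.8 + 32 = 2500.5°F.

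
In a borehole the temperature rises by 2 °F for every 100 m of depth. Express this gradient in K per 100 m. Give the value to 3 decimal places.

1.111 K/100 m

Since only a temperature interval is involved, the additive offset between the scales drops out.
A change of 1°F is a change of 5/9 K, so 2 × 5/9 = 1.111.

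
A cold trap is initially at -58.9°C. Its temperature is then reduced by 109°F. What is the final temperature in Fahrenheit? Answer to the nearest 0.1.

The 109°F change is an interval, so only the factor 5/9 applies: -109 × 5/9 = -60.5556°C.
Final Celsius temperature: -58.9000 - 60.5556 = -119.4556°C.
In Fahrenheit: -119.4556 × 1.8 + 32 = -183.0°F.

-183.0°F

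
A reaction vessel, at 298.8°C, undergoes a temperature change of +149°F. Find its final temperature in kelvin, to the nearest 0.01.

The 149°F change is an interval, so only the factor 5/9 applies: +149 × 5/9 = +82.7778°C.
Final Celsius temperature: 298.8000 + 82.7778 = 381.5778°C.
In kelvin: 381.5778 + 273.15 = 654.73 K.

654.73 K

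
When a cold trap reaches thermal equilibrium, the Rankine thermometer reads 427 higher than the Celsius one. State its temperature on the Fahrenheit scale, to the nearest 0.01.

Let x be the Celsius reading; then the Rankine reading is 1.8·x + 491.67.
(1.8·x + 491.67) - x = 427  ⇒  (0.8)·x = -64.67  ⇒  x = -80.8375°C.
In Fahrenheit: -80.8375 × 1.8 + 32 = -113.51°F.

-113.51°F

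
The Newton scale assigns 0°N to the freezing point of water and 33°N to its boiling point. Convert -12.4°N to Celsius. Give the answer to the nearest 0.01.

-37.58°C

Linear interpolation between the fixed points: C = (-12.4 - 0) × 100 / (33 - 0) = -37.5758°C.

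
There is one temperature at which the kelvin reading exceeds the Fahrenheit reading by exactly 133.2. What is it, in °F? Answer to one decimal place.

274.9°F

Let F be the Fahrenheit reading. The kelvin reading is K = 5/9·F + 255.372.
Require K - F = 133.2: (-4/9)·F + 255.372 = 133.2.
F = (133.2 - 255.372) / (-4/9) = 274.9.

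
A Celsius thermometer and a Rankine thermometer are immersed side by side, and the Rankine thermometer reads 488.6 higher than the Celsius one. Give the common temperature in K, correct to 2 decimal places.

Let x be the Celsius reading; then the Rankine reading is 1.8·x + 491.67.
(1.8·x + 491.67) - x = 488.6  ⇒  (0.8)·x = -3.07  ⇒  x = -3.8375°C.
In kelvin: -3.8375 + 273.15 = 269.31 K.

269.31 K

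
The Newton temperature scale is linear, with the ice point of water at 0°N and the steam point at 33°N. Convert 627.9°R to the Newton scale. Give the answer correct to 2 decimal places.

First in Celsius: (627.9 - 491.67) × 5/9 = 75.6833°C.
Linearly onto the Newton scale: 0 + (75.6833 / 100) × (33 - 0) = 24.98°N.

24.98°N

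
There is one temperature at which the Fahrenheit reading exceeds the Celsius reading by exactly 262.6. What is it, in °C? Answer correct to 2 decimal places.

288.25°C

Let C be the Celsius reading. The Fahrenheit reading is F = 1.8·C + 32.
Require F - C = 262.6: (0.8)·C + 32 = 262.6.
C = (262.6 - 32) / (0.8) = 288.25.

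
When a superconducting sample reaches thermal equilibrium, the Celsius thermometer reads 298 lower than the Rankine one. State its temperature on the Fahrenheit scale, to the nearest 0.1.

-403.8°F

Let x be the Rankine reading; then the Celsius reading is 5/9·x - 273.15.
(5/9·x - 273.15) - x = -298  ⇒  (-4/9)·x = -24.85  ⇒  x = 55.9125°R.
In Celsius: (55.9125 - 491.67) × 5/9 = -242.0875°C.
In Fahrenheit: -242.0875 × 1.8 + 32 = -403.8°F.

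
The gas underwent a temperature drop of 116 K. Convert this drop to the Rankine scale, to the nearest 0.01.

208.80°R

Only the scale ratio 1.8 matters for a change in temperature.
116 × 1.8 = 208.80.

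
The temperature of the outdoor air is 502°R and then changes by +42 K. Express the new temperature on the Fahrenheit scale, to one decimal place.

117.9°F

Initial temperature in Celsius: (502 - 491.67) × 5/9 = 5.7389°C.
The 42 K change is an interval; Kelvin and Celsius degrees are the same size, so ΔC = +42°C.
Final Celsius temperature: 5.7389 + 42.0000 = 47.7389°C.
In Fahrenheit: 47.7389 × 1.8 + 32 = 117.9°F.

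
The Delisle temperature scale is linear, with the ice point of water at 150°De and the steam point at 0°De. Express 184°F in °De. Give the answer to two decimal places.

First in Celsius: (184 - 32) × 5/9 = 84.4444°C.
Linearly onto the Delisle scale: 150 + (84.4444 / 100) × (0 - 150) = 23.33°De.

23.33°De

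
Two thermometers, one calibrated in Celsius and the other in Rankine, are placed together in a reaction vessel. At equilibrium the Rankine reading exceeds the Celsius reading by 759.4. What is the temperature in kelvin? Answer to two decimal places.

607.81 K

Let x be the Celsius reading; then the Rankine reading is 1.8·x + 491.67.
(1.8·x + 491.67) - x = 759.4  ⇒  (0.8)·x = 267.73  ⇒  x = 334.6625°C.
In kelvin: 334.6625 + 273.15 = 607.81 K.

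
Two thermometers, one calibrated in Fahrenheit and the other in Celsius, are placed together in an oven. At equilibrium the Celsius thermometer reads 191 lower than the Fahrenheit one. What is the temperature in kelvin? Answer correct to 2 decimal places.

Let x be the Fahrenheit reading; then the Celsius reading is 5/9·x - 17.7778.
(5/9·x - 17.7778) - x = -191  ⇒  (-4/9)·x = -173.222  ⇒  x = 389.7500°F.
In Celsius: (389.75 - 32) × 5/9 = 198.7500°C.
In kelvin: 198.7500 + 273.15 = 471.90 K.

471.90 K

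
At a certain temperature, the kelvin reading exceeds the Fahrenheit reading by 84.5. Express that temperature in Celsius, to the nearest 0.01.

Let x be the Fahrenheit reading; then the kelvin reading is 5/9·x + 255.372.
(5/9·x + 255.372) - x = 84.5  ⇒  (-4/9)·x = -170.872  ⇒  x = 384.4625°F.
In Celsius: (384.4625 - 32) × 5/9 = 195.81°C.

195.81°C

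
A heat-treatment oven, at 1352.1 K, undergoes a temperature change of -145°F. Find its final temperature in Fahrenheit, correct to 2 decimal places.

Initial temperature in Celsius: 1352.1 - 273.15 = 1078.9500°C.
The 145°F change is an interval, so only the factor 5/9 applies: -145 × 5/9 = -80.5556°C.
Final Celsius temperature: 1078.9500 - 80.5556 = 998.3944°C.
In Fahrenheit: 998.3944 × 1.8 + 32 = 1829.11°F.

1829.11°F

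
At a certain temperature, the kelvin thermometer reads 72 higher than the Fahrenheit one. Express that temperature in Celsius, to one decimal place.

Let x be the Fahrenheit reading; then the kelvin reading is 5/9·x + 255.372.
(5/9·x + 255.372) - x = 72  ⇒  (-4/9)·x = -183.372  ⇒  x = 412.5875°F.
In Celsius: (412.5875 - 32) × 5/9 = 211.4°C.

211.4°C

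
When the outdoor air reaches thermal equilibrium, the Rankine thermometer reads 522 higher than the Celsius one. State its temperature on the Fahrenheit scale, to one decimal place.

100.2°F

Let x be the Celsius reading; then the Rankine reading is 1.8·x + 491.67.
(1.8·x + 491.67) - x = 522  ⇒  (0.8)·x = 30.33  ⇒  x = 37.9125°C.
In Fahrenheit: 37.9125 × 1.8 + 32 = 100.2°F.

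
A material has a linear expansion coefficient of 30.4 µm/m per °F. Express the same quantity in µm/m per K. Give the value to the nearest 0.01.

The quantity depends on a temperature interval, so only the ratio of degree sizes applies; the offset between the scales is irrelevant.
A change of 1 K is a change of 1.8°F, so per K the value is 30.4 × 1.8 = 54.72.

54.72 µm/m per K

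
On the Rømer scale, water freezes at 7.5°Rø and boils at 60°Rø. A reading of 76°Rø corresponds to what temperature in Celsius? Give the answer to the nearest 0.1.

Linear interpolation between the fixed points: C = (76 - 7.5) × 100 / (60 - 7.5) = 130.4762°C.

130.5°C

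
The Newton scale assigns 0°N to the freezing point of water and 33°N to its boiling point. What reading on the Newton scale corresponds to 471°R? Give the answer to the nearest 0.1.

-3.8°N

First in Celsius: (471 - 491.67) × 5/9 = -11.4833°C.
Linearly onto the Newton scale: 0 + (-11.4833 / 100) × (33 - 0) = -3.8°N.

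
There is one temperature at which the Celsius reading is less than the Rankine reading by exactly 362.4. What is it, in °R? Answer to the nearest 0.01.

Let R be the Rankine reading. The Celsius reading is C = 5/9·R - 273.15.
Require C - R = -362.4: (-4/9)·R - 273.15 = -362.4.
R = (-362.4 + 273.15) / (-4/9) = 200.81.

200.81°R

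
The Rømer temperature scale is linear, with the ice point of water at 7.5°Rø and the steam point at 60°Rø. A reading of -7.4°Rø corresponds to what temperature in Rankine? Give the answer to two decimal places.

Linear interpolation between the fixed points: C = (-7.4 - 7.5) × 100 / (60 - 7.5) = -28.3810°C.
Then -28.3810 × 1.8 + 491.67 = 440.58°R.

440.58°R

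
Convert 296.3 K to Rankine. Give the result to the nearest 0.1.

533.3°R

In Celsius: 296.3 - 273.15 = 23.1500°C.
In Rankine: 23.1500 × 1.8 + 491.67 = 533.3°R.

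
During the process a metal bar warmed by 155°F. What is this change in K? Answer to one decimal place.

86.1 K

Only the scale ratio 5/9 matters for a change in temperature.
155 × 5/9 = 86.1.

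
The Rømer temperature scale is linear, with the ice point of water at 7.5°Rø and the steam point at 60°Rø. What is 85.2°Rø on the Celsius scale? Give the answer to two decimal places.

148.00°C

Linear interpolation between the fixed points: C = (85.2 - 7.5) × 100 / (60 - 7.5) = 148.0000°C.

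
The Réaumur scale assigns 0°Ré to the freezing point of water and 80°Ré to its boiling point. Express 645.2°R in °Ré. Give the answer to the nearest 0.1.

First in Celsius: (645.2 - 491.67) × 5/9 = 85.2944°C.
Linearly onto the Réaumur scale: 0 + (85.2944 / 100) × (80 - 0) = 68.2°Ré.

68.2°Ré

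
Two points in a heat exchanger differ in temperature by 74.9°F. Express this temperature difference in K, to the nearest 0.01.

Only the scale ratio 5/9 matters for a change in temperature.
74.9 × 5/9 = 41.61.

41.61 K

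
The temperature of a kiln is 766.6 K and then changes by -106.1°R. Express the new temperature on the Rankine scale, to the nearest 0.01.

Initial temperature in Celsius: 766.6 - 273.15 = 493.4500°C.
The 106.1°R change is an interval, so only the factor 5/9 applies: -106.1 × 5/9 = -58.9444°C.
Final Celsius temperature: 493.4500 - 58.9444 = 434.5056°C.
In Rankine: 434.5056 × 1.8 + 491.67 = 1273.78°R.

1273.78°R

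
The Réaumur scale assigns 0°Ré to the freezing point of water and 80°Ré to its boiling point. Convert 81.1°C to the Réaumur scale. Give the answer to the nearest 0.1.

64.9°Ré

Linearly onto the Réaumur scale: 0 + (81.1000 / 100) × (80 - 0) = 64.9°Ré.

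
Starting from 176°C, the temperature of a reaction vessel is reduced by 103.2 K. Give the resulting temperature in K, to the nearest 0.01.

The 103.2 K change is an interval; Kelvin and Celsius degrees are the same size, so ΔC = -103.2°C.
Final Celsius temperature: 176.0000 - 103.2000 = 72.8000°C.
In kelvin: 72.8000 + 273.15 = 345.95 K.

345.95 K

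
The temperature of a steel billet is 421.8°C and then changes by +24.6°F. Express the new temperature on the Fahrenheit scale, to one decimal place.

The 24.6°F change is an interval, so only the factor 5/9 applies: +24.6 × 5/9 = +13.6667°C.
Final Celsius temperature: 421.8000 + 13.6667 = 435.4667°C.
In Fahrenheit: 435.4667 × 1.8 + 32 = 815.8°F.

815.8°F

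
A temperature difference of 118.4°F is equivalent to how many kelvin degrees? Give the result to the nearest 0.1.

65.8 K

For a temperature interval the offset drops out; only the factor 5/9 applies.
118.4 × 5/9 = 65.8.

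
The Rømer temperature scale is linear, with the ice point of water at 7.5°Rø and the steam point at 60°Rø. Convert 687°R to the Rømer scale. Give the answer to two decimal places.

64.47°Rø

First in Celsius: (687 - 491.67) × 5/9 = 108.5167°C.
Linearly onto the Rømer scale: 7.5 + (108.5167 / 100) × (60 - 7.5) = 64.47°Rø.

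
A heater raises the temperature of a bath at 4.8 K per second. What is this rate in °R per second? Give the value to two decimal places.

8.64 °R/second

The quantity depends on a temperature interval, so only the ratio of degree sizes applies; the offset between the scales is irrelevant.
A change of 1 K is a change of 1.8°R, so 4.8 × 1.8 = 8.64.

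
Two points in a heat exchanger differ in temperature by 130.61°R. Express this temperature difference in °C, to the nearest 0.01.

72.56°C

An interval of 1°R corresponds to 5/9°C.
130.61 × 5/9 = 72.56.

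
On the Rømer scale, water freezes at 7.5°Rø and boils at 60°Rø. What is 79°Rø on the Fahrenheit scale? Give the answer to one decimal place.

277.1°F

Linear interpolation between the fixed points: C = (79 - 7.5) × 100 / (60 - 7.5) = 136.1905°C.
Then 136.1905 × 1.8 + 32 = 277.1°F.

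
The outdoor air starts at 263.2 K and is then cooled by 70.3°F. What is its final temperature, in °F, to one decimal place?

-56.2°F

Initial temperature in Celsius: 263.2 - 273.15 = -9.9500°C.
The 70.3°F change is an interval, so only the factor 5/9 applies: -70.3 × 5/9 = -39.0556°C.
Final Celsius temperature: -9.9500 - 39.0556 = -49.0056°C.
In Fahrenheit: -49.0056 × 1.8 + 32 = -56.2°F.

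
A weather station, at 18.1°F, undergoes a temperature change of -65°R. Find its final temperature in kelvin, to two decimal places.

Initial temperature in Celsius: (18.1 - 32) × 5/9 = -7.7222°C.
The 65°R change is an interval, so only the factor 5/9 applies: -65 × 5/9 = -36.1111°C.
Final Celsius temperature: -7.7222 - 36.1111 = -43.8333°C.
In kelvin: -43.8333 + 273.15 = 229.32 K.

229.32 K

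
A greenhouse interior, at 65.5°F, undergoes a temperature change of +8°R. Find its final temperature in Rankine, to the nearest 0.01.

Initial temperature in Celsius: (65.5 - 32) × 5/9 = 18.6111°C.
The 8°R change is an interval, so only the factor 5/9 applies: +8 × 5/9 = +4.4444°C.
Final Celsius temperature: 18.6111 + 4.4444 = 23.0556°C.
In Rankine: 23.0556 × 1.8 + 491.67 = 533.17°R.

533.17°R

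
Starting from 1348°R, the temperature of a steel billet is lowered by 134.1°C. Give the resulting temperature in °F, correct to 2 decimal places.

Initial temperature in Celsius: (1348 - 491.67) × 5/9 = 475.7389°C.
Final Celsius temperature: 475.7389 - 134.1000 = 341.6389°C.
In Fahrenheit: 341.6389 × 1.8 + 32 = 646.95°F.

646.95°F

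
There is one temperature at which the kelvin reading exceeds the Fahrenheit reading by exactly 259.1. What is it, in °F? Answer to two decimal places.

-8.39°F

Let F be the Fahrenheit reading. The kelvin reading is K = 5/9·F + 255.372.
Require K - F = 259.1: (-4/9)·F + 255.372 = 259.1.
F = (259.1 - 255.372) / (-4/9) = -8.39.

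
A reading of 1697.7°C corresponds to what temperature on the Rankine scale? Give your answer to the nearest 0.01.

In Rankine: 1697.7000 × 1.8 + 491.67 = 3547.53°R.

3547.53°R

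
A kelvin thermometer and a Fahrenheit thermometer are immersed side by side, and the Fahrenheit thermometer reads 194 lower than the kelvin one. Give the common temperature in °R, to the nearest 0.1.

Let x be the kelvin reading; then the Fahrenheit reading is 1.8·x - 459.67.
(1.8·x - 459.67) - x = -194  ⇒  (0.8)·x = 265.67  ⇒  x = 332.0875 K.
In Celsius: 332.0875 - 273.15 = 58.9375°C.
In Rankine: 58.9375 × 1.8 + 491.67 = 597.8°R.

597.8°R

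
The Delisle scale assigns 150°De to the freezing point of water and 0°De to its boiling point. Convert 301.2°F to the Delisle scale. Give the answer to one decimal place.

First in Celsius: (301.2 - 32) × 5/9 = 149.5556°C.
Linearly onto the Delisle scale: 150 + (149.5556 / 100) × (0 - 150) = -74.3°De.

-74.3°De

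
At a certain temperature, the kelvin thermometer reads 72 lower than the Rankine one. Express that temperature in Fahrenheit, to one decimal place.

-297.7°F

Let x be the Rankine reading; then the kelvin reading is 5/9·x.
(5/9·x) - x = -72  ⇒  (-4/9)·x = -72  ⇒  x = 162.0000°R.
In Celsius: (162 - 491.67) × 5/9 = -183.1500°C.
In Fahrenheit: -183.1500 × 1.8 + 32 = -297.7°F.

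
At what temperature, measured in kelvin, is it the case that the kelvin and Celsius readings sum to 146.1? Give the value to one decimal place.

209.6 K

Let K be the kelvin reading. The Celsius reading is C = 1·K - 273.15.
Require K + C = 146.1: (2)·K - 273.15 = 146.1.
K = (146.1 + 273.15) / (2) = 209.6.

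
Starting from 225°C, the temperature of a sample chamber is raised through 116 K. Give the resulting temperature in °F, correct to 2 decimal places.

The 116 K change is an interval; Kelvin and Celsius degrees are the same size, so ΔC = +116°C.
Final Celsius temperature: 225.0000 + 116.0000 = 341.0000°C.
In Fahrenheit: 341.0000 × 1.8 + 32 = 645.80°F.

645.80°F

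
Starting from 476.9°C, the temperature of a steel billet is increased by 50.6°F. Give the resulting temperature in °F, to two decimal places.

The 50.6°F change is an interval, so only the factor 5/9 applies: +50.6 × 5/9 = +28.1111°C.
Final Celsius temperature: 476.9000 + 28.1111 = 505.0111°C.
In Fahrenheit: 505.0111 × 1.8 + 32 = 941.02°F.

941.02°F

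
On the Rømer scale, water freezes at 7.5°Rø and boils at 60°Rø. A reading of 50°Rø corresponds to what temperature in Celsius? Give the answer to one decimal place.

81.0°C

Linear interpolation between the fixed points: C = (50 - 7.5) × 100 / (60 - 7.5) = 80.9524°C.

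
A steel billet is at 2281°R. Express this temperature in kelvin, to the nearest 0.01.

In Celsius: (2281 - 491.67) × 5/9 = 994.0722°C.
In kelvin: 994.0722 + 273.15 = 1267.22 K.

1267.22 K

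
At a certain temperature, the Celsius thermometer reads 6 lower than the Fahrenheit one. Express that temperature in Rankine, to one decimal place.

433.2°R

Let x be the Fahrenheit reading; then the Celsius reading is 5/9·x - 17.7778.
(5/9·x - 17.7778) - x = -6  ⇒  (-4/9)·x = 11.7778  ⇒  x = -26.5000°F.
In Celsius: (-26.5 - 32) × 5/9 = -32.5000°C.
In Rankine: -32.5000 × 1.8 + 491.67 = 433.2°R.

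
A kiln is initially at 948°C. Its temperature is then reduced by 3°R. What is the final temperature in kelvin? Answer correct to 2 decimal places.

1219.48 K

The 3°R change is an interval, so only the factor 5/9 applies: -3 × 5/9 = -1.6667°C.
Final Celsius temperature: 948.0000 - 1.6667 = 946.3333°C.
In kelvin: 946.3333 + 273.15 = 1219.48 K.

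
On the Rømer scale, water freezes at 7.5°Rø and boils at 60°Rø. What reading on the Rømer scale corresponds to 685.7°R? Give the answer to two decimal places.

First in Celsius: (685.7 - 491.67) × 5/9 = 107.7944°C.
Linearly onto the Rømer scale: 7.5 + (107.7944 / 100) × (60 - 7.5) = 64.09°Rø.

64.09°Rø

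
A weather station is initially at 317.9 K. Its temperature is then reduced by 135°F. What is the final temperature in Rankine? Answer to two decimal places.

437.22°R

Initial temperature in Celsius: 317.9 - 273.15 = 44.7500°C.
The 135°F change is an interval, so only the factor 5/9 applies: -135 × 5/9 = -75.0000°C.
Final Celsius temperature: 44.7500 - 75.0000 = -30.2500°C.
In Rankine: -30.2500 × 1.8 + 491.67 = 437.22°R.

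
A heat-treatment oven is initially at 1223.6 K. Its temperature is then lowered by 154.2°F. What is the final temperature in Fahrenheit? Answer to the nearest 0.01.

Initial temperature in Celsius: 1223.6 - 273.15 = 950.4500°C.
The 154.2°F change is an interval, so only the factor 5/9 applies: -154.2 × 5/9 = -85.6667°C.
Final Celsius temperature: 950.4500 - 85.6667 = 864.7833°C.
In Fahrenheit: 864.7833 × 1.8 + 32 = 1588.61°F.

1588.61°F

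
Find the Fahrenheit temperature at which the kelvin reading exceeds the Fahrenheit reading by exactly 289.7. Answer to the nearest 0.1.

Let F be the Fahrenheit reading. The kelvin reading is K = 5/9·F + 255.372.
Require K - F = 289.7: (-4/9)·F + 255.372 = 289.7.
F = (289.7 - 255.372) / (-4/9) = -77.2.

-77.2°F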